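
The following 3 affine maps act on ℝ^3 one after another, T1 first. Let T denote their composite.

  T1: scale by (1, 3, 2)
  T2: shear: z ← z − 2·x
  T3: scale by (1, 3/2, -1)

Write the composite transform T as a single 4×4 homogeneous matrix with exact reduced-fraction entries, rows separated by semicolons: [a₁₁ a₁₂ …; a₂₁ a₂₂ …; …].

T = [1 0 0 0; 0 9/2 0 0; 2 0 -2 0; 0 0 0 1]

T1 = [1 0 0 0; 0 3 0 0; 0 0 2 0; 0 0 0 1]
T2·T1 = [1 0 0 0; 0 3 0 0; -2 0 2 0; 0 0 0 1]
T3·…·T1 = [1 0 0 0; 0 9/2 0 0; 2 0 -2 0; 0 0 0 1]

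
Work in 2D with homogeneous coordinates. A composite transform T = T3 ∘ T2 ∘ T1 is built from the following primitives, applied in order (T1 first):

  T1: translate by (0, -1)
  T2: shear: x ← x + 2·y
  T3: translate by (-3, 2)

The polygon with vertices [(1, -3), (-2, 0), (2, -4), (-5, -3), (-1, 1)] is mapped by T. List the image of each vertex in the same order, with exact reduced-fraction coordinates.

T1 translate by (0, -1): (1, -3) → (1, -4); (-2, 0) → (-2, -1); (2, -4) → (2, -5); (-5, -3) → (-5, -4); (-1, 1) → (-1, 0)
T2 shear: x ← x + 2·y: (1, -4) → (-7, -4); (-2, -1) → (-4, -1); (2, -5) → (-8, -5); (-5, -4) → (-13, -4); (-1, 0) → (-1, 0)
T3 translate by (-3, 2): (-7, -4) → (-10, -2); (-4, -1) → (-7, 1); (-8, -5) → (-11, -3); (-13, -4) → (-16, -2); (-1, 0) → (-4, 2)

image vertices: (-10, -2), (-7, 1), (-11, -3), (-16, -2), (-4, 2)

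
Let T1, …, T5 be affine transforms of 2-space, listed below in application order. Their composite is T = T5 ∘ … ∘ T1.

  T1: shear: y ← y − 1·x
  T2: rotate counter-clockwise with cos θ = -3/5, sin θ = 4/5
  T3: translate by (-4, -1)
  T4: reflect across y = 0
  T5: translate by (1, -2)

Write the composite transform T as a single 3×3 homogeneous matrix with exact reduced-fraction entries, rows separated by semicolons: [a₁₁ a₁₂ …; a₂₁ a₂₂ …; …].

T1 = [1 0 0; -1 1 0; 0 0 1]
T2·T1 = [1/5 -4/5 0; 7/5 -3/5 0; 0 0 1]
T3·…·T1 = [1/5 -4/5 -4; 7/5 -3/5 -1; 0 0 1]
T4·…·T1 = [1/5 -4/5 -4; -7/5 3/5 1; 0 0 1]
T5·…·T1 = [1/5 -4/5 -3; -7/5 3/5 -1; 0 0 1]

T = [1/5 -4/5 -3; -7/5 3/5 -1; 0 0 1]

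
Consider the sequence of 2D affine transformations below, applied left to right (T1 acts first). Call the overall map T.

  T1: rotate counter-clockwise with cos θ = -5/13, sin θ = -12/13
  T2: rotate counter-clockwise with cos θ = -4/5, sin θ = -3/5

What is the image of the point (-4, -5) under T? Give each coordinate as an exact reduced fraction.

T(p) = (379/65, -172/65)

T1 rotate counter-clockwise with cos θ = -5/13, sin θ = -12/13: (-4, -5) → (-40/13, 73/13)
T2 rotate counter-clockwise with cos θ = -4/5, sin θ = -3/5: (-40/13, 73/13) → (379/65, -172/65)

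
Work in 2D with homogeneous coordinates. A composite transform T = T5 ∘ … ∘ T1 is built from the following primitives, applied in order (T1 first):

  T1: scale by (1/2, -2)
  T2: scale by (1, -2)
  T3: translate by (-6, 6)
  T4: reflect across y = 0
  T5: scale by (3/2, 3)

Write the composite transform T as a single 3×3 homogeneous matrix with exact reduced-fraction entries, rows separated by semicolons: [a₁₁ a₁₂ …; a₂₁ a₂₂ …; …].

T = [3/4 0 -9; 0 -12 -18; 0 0 1]

T1 = [1/2 0 0; 0 -2 0; 0 0 1]
T2·T1 = [1/2 0 0; 0 4 0; 0 0 1]
T3·…·T1 = [1/2 0 -6; 0 4 6; 0 0 1]
T4·…·T1 = [1/2 0 -6; 0 -4 -6; 0 0 1]
T5·…·T1 = [3/4 0 -9; 0 -12 -18; 0 0 1]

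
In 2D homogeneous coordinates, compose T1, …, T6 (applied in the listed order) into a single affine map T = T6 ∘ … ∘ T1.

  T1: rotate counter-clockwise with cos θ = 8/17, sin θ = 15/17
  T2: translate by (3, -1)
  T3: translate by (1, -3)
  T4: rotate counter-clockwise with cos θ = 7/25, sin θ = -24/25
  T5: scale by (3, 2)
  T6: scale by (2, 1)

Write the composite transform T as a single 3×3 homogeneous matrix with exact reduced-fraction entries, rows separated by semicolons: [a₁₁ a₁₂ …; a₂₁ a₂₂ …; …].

T = [2496/425 522/425 -408/25; -174/425 832/425 -248/25; 0 0 1]

T1 = [8/17 -15/17 0; 15/17 8/17 0; 0 0 1]
T2·T1 = [8/17 -15/17 3; 15/17 8/17 -1; 0 0 1]
T3·…·T1 = [8/17 -15/17 4; 15/17 8/17 -4; 0 0 1]
T4·…·T1 = [416/425 87/425 -68/25; -87/425 416/425 -124/25; 0 0 1]
T5·…·T1 = [1248/425 261/425 -204/25; -174/425 832/425 -248/25; 0 0 1]
T6·…·T1 = [2496/425 522/425 -408/25; -174/425 832/425 -248/25; 0 0 1]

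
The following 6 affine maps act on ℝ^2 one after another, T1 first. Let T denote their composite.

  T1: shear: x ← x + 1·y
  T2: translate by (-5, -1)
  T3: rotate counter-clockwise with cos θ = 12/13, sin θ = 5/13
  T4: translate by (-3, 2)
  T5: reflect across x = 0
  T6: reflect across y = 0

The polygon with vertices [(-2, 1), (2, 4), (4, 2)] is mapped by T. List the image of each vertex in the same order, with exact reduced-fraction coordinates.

image vertices: (111/13, 4/13), (42/13, -67/13), (32/13, -43/13)

T1 shear: x ← x + 1·y: (-2, 1) → (-1, 1); (2, 4) → (6, 4); (4, 2) → (6, 2)
T2 translate by (-5, -1): (-1, 1) → (-6, 0); (6, 4) → (1, 3); (6, 2) → (1, 1)
T3 rotate counter-clockwise with cos θ = 12/13, sin θ = 5/13: (-6, 0) → (-72/13, -30/13); (1, 3) → (-3/13, 41/13); (1, 1) → (7/13, 17/13)
T4 translate by (-3, 2): (-72/13, -30/13) → (-111/13, -4/13); (-3/13, 41/13) → (-42/13, 67/13); (7/13, 17/13) → (-32/13, 43/13)
T5 reflect across x = 0: (-111/13, -4/13) → (111/13, -4/13); (-42/13, 67/13) → (42/13, 67/13); (-32/13, 43/13) → (32/13, 43/13)
T6 reflect across y = 0: (111/13, -4/13) → (111/13, 4/13); (42/13, 67/13) → (42/13, -67/13); (32/13, 43/13) → (32/13, -43/13)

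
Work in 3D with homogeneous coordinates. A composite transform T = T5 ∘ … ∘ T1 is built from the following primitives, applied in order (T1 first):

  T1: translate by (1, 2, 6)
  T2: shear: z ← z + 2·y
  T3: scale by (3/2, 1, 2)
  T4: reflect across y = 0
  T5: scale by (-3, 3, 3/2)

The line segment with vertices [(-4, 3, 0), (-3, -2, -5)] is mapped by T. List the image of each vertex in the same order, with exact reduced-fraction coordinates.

T1 translate by (1, 2, 6): (-4, 3, 0) → (-3, 5, 6); (-3, -2, -5) → (-2, 0, 1)
T2 shear: z ← z + 2·y: (-3, 5, 6) → (-3, 5, 16); (-2, 0, 1) → (-2, 0, 1)
T3 scale by (3/2, 1, 2): (-3, 5, 16) → (-9/2, 5, 32); (-2, 0, 1) → (-3, 0, 2)
T4 reflect across y = 0: (-9/2, 5, 32) → (-9/2, -5, 32); (-3, 0, 2) → (-3, 0, 2)
T5 scale by (-3, 3, 3/2): (-9/2, -5, 32) → (27/2, -15, 48); (-3, 0, 2) → (9, 0, 3)

image vertices: (27/2, -15, 48), (9, 0, 3)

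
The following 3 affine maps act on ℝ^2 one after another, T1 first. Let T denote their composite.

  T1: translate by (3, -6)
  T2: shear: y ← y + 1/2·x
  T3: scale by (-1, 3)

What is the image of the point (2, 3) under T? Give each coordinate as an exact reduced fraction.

T1 translate by (3, -6): (2, 3) → (5, -3)
T2 shear: y ← y + 1/2·x: (5, -3) → (5, -1/2)
T3 scale by (-1, 3): (5, -1/2) → (-5, -3/2)

T(p) = (-5, -3/2)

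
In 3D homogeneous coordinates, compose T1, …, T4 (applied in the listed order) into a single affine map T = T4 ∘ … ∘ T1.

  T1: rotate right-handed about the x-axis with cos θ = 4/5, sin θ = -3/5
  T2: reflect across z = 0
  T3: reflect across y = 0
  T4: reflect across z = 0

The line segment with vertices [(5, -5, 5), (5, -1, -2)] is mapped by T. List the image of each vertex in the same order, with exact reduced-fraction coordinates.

T1 rotate right-handed about the x-axis with cos θ = 4/5, sin θ = -3/5: (5, -5, 5) → (5, -1, 7); (5, -1, -2) → (5, -2, -1)
T2 reflect across z = 0: (5, -1, 7) → (5, -1, -7); (5, -2, -1) → (5, -2, 1)
T3 reflect across y = 0: (5, -1, -7) → (5, 1, -7); (5, -2, 1) → (5, 2, 1)
T4 reflect across z = 0: (5, 1, -7) → (5, 1, 7); (5, 2, 1) → (5, 2, -1)

image vertices: (5, 1, 7), (5, 2, -1)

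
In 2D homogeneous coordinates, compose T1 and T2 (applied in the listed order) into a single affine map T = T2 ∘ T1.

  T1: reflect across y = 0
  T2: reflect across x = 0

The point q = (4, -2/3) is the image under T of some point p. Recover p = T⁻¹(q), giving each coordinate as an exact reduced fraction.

T1 = [1 0 0; 0 -1 0; 0 0 1]
T2·T1 = [-1 0 0; 0 -1 0; 0 0 1]
det M = 1; M⁻¹ = [-1 0 0; 0 -1 0; 0 0 1]
M⁻¹ · (4, -2/3)ᵀ = (-4, 2/3)ᵀ

p = (-4, 2/3)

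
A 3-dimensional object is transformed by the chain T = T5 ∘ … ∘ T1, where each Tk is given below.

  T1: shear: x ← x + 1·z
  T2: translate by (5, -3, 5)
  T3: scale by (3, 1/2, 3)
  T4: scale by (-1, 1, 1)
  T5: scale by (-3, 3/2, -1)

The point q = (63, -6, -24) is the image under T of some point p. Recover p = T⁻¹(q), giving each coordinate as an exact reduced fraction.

T1 = [1 0 1 0; 0 1 0 0; 0 0 1 0; 0 0 0 1]
T2·T1 = [1 0 1 5; 0 1 0 -3; 0 0 1 5; 0 0 0 1]
T3·…·T1 = [3 0 3 15; 0 1/2 0 -3/2; 0 0 3 15; 0 0 0 1]
T4·…·T1 = [-3 0 -3 -15; 0 1/2 0 -3/2; 0 0 3 15; 0 0 0 1]
T5·…·T1 = [9 0 9 45; 0 3/4 0 -9/4; 0 0 -3 -15; 0 0 0 1]
det M = -81/4; M⁻¹ = [1/9 0 1/3 0; 0 4/3 0 3; 0 0 -1/3 -5; 0 0 0 1]
M⁻¹ · (63, -6, -24)ᵀ = (-1, -5, 3)ᵀ

p = (-1, -5, 3)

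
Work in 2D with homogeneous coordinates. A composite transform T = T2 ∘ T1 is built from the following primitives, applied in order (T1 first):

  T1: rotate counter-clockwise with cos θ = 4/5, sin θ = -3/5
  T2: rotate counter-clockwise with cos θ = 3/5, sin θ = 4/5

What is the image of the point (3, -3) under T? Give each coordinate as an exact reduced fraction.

T(p) = (93/25, -51/25)

T1 rotate counter-clockwise with cos θ = 4/5, sin θ = -3/5: (3, -3) → (3/5, -21/5)
T2 rotate counter-clockwise with cos θ = 3/5, sin θ = 4/5: (3/5, -21/5) → (93/25, -51/25)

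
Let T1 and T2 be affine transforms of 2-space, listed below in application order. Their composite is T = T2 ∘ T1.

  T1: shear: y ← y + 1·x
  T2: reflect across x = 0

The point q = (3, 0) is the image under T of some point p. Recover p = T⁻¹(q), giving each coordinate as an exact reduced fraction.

T1 = [1 0 0; 1 1 0; 0 0 1]
T2·T1 = [-1 0 0; 1 1 0; 0 0 1]
det M = -1; M⁻¹ = [-1 0 0; 1 1 0; 0 0 1]
M⁻¹ · (3, 0)ᵀ = (-3, 3)ᵀ

p = (-3, 3)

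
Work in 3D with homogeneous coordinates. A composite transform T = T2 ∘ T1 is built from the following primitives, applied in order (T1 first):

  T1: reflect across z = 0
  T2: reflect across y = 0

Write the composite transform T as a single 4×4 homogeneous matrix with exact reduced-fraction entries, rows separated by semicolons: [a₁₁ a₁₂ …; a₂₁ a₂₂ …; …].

T = [1 0 0 0; 0 -1 0 0; 0 0 -1 0; 0 0 0 1]

T1 = [1 0 0 0; 0 1 0 0; 0 0 -1 0; 0 0 0 1]
T2·T1 = [1 0 0 0; 0 -1 0 0; 0 0 -1 0; 0 0 0 1]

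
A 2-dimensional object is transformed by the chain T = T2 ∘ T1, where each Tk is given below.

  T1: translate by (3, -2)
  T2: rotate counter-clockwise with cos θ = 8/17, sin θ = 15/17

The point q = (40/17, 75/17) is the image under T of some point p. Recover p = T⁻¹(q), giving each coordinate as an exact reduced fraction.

T1 = [1 0 3; 0 1 -2; 0 0 1]
T2·T1 = [8/17 -15/17 54/17; 15/17 8/17 29/17; 0 0 1]
det M = 1; M⁻¹ = [8/17 15/17 -3; -15/17 8/17 2; 0 0 1]
M⁻¹ · (40/17, 75/17)ᵀ = (2, 2)ᵀ

p = (2, 2)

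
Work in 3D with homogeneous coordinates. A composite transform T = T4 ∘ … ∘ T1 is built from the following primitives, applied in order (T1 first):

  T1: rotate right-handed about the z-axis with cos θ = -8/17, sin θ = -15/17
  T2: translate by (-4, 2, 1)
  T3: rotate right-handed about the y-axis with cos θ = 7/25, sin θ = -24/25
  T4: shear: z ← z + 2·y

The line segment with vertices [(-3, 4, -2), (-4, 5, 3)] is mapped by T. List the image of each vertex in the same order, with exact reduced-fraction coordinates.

image vertices: (104/85, 47/17, 523/85), (-1359/425, 54/17, 4112/425)

T1 rotate right-handed about the z-axis with cos θ = -8/17, sin θ = -15/17: (-3, 4, -2) → (84/17, 13/17, -2); (-4, 5, 3) → (107/17, 20/17, 3)
T2 translate by (-4, 2, 1): (84/17, 13/17, -2) → (16/17, 47/17, -1); (107/17, 20/17, 3) → (39/17, 54/17, 4)
T3 rotate right-handed about the y-axis with cos θ = 7/25, sin θ = -24/25: (16/17, 47/17, -1) → (104/85, 47/17, 53/85); (39/17, 54/17, 4) → (-1359/425, 54/17, 1412/425)
T4 shear: z ← z + 2·y: (104/85, 47/17, 53/85) → (104/85, 47/17, 523/85); (-1359/425, 54/17, 1412/425) → (-1359/425, 54/17, 4112/425)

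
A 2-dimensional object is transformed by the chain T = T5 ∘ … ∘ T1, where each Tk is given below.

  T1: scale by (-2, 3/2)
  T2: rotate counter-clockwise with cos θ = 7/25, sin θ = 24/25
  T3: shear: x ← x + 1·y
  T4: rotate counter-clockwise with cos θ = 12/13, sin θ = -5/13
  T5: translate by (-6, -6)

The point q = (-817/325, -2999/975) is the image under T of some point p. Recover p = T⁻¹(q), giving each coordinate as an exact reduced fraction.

p = (-5/3, 2)

T1 = [-2 0 0; 0 3/2 0; 0 0 1]
T2·T1 = [-14/25 -36/25 0; -48/25 21/50 0; 0 0 1]
T3·…·T1 = [-62/25 -51/50 0; -48/25 21/50 0; 0 0 1]
T4·…·T1 = [-984/325 -39/50 0; -266/325 39/50 0; 0 0 1]
T5·…·T1 = [-984/325 -39/50 -6; -266/325 39/50 -6; 0 0 1]
det M = -3; M⁻¹ = [-13/50 -13/50 -78/25; -266/975 328/325 1436/325; 0 0 1]
M⁻¹ · (-817/325, -2999/975)ᵀ = (-5/3, 2)ᵀ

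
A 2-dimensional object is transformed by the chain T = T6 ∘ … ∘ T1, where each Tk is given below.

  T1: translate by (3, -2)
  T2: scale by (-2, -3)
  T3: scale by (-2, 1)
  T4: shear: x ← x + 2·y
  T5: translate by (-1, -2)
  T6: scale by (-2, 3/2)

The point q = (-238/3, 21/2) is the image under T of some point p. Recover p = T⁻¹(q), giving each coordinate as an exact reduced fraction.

T1 = [1 0 3; 0 1 -2; 0 0 1]
T2·T1 = [-2 0 -6; 0 -3 6; 0 0 1]
T3·…·T1 = [4 0 12; 0 -3 6; 0 0 1]
T4·…·T1 = [4 -6 24; 0 -3 6; 0 0 1]
T5·…·T1 = [4 -6 23; 0 -3 4; 0 0 1]
T6·…·T1 = [-8 12 -46; 0 -9/2 6; 0 0 1]
det M = 36; M⁻¹ = [-1/8 -1/3 -15/4; 0 -2/9 4/3; 0 0 1]
M⁻¹ · (-238/3, 21/2)ᵀ = (8/3, -1)ᵀ

p = (8/3, -1)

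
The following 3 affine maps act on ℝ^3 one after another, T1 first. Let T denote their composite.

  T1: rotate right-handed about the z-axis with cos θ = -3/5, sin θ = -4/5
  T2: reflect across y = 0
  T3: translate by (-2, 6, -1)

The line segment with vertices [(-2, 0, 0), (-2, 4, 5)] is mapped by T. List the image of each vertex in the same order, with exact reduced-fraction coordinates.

image vertices: (-4/5, 22/5, -1), (12/5, 34/5, 4)

T1 rotate right-handed about the z-axis with cos θ = -3/5, sin θ = -4/5: (-2, 0, 0) → (6/5, 8/5, 0); (-2, 4, 5) → (22/5, -4/5, 5)
T2 reflect across y = 0: (6/5, 8/5, 0) → (6/5, -8/5, 0); (22/5, -4/5, 5) → (22/5, 4/5, 5)
T3 translate by (-2, 6, -1): (6/5, -8/5, 0) → (-4/5, 22/5, -1); (22/5, 4/5, 5) → (12/5, 34/5, 4)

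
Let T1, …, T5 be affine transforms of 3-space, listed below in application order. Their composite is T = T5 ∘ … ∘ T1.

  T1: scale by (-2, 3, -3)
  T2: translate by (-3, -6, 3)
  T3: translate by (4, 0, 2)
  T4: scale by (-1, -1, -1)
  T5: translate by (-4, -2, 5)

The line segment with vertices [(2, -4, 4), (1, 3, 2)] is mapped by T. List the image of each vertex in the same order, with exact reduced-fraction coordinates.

T1 scale by (-2, 3, -3): (2, -4, 4) → (-4, -12, -12); (1, 3, 2) → (-2, 9, -6)
T2 translate by (-3, -6, 3): (-4, -12, -12) → (-7, -18, -9); (-2, 9, -6) → (-5, 3, -3)
T3 translate by (4, 0, 2): (-7, -18, -9) → (-3, -18, -7); (-5, 3, -3) → (-1, 3, -1)
T4 scale by (-1, -1, -1): (-3, -18, -7) → (3, 18, 7); (-1, 3, -1) → (1, -3, 1)
T5 translate by (-4, -2, 5): (3, 18, 7) → (-1, 16, 12); (1, -3, 1) → (-3, -5, 6)

image vertices: (-1, 16, 12), (-3, -5, 6)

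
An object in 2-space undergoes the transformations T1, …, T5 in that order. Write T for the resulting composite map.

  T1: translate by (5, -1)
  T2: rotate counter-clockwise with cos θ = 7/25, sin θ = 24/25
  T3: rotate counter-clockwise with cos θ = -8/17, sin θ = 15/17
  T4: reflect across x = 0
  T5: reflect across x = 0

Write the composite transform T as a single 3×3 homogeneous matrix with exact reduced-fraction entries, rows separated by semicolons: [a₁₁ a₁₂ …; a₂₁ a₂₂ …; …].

T = [-416/425 87/425 -2167/425; -87/425 -416/425 -19/425; 0 0 1]

T1 = [1 0 5; 0 1 -1; 0 0 1]
T2·T1 = [7/25 -24/25 59/25; 24/25 7/25 113/25; 0 0 1]
T3·…·T1 = [-416/425 87/425 -2167/425; -87/425 -416/425 -19/425; 0 0 1]
T4·…·T1 = [416/425 -87/425 2167/425; -87/425 -416/425 -19/425; 0 0 1]
T5·…·T1 = [-416/425 87/425 -2167/425; -87/425 -416/425 -19/425; 0 0 1]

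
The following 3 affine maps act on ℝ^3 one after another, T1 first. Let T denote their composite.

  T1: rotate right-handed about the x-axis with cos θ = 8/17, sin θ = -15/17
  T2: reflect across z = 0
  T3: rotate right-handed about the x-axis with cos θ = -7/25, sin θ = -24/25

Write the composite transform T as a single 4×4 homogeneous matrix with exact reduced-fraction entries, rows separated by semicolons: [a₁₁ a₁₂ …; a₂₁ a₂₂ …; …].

T = [1 0 0 0; 0 304/425 -297/425 0; 0 -297/425 -304/425 0; 0 0 0 1]

T1 = [1 0 0 0; 0 8/17 15/17 0; 0 -15/17 8/17 0; 0 0 0 1]
T2·T1 = [1 0 0 0; 0 8/17 15/17 0; 0 15/17 -8/17 0; 0 0 0 1]
T3·…·T1 = [1 0 0 0; 0 304/425 -297/425 0; 0 -297/425 -304/425 0; 0 0 0 1]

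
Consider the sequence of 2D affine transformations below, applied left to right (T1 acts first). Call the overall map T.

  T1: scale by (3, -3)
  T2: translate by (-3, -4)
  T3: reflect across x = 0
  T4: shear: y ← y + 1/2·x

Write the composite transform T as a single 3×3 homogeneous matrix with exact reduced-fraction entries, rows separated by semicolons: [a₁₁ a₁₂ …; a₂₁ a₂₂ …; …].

T = [-3 0 3; -3/2 -3 -5/2; 0 0 1]

T1 = [3 0 0; 0 -3 0; 0 0 1]
T2·T1 = [3 0 -3; 0 -3 -4; 0 0 1]
T3·…·T1 = [-3 0 3; 0 -3 -4; 0 0 1]
T4·…·T1 = [-3 0 3; -3/2 -3 -5/2; 0 0 1]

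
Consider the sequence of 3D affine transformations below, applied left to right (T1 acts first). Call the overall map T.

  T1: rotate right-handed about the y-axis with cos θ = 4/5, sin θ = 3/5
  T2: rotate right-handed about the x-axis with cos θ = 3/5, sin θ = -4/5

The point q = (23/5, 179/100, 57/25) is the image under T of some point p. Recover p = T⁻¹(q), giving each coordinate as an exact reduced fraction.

T1 = [4/5 0 3/5 0; 0 1 0 0; -3/5 0 4/5 0; 0 0 0 1]
T2·T1 = [4/5 0 3/5 0; -12/25 3/5 16/25 0; -9/25 -4/5 12/25 0; 0 0 0 1]
det M = 1; M⁻¹ = [4/5 -12/25 -9/25 0; 0 3/5 -4/5 0; 3/5 16/25 12/25 0; 0 0 0 1]
M⁻¹ · (23/5, 179/100, 57/25)ᵀ = (2, -3/4, 5)ᵀ

p = (2, -3/4, 5)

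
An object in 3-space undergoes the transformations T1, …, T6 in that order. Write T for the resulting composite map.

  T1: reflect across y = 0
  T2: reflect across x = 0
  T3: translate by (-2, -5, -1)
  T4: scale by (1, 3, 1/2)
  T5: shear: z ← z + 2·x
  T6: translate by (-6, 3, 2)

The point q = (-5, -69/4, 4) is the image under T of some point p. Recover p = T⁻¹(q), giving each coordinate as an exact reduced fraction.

T1 = [1 0 0 0; 0 -1 0 0; 0 0 1 0; 0 0 0 1]
T2·T1 = [-1 0 0 0; 0 -1 0 0; 0 0 1 0; 0 0 0 1]
T3·…·T1 = [-1 0 0 -2; 0 -1 0 -5; 0 0 1 -1; 0 0 0 1]
T4·…·T1 = [-1 0 0 -2; 0 -3 0 -15; 0 0 1/2 -1/2; 0 0 0 1]
T5·…·T1 = [-1 0 0 -2; 0 -3 0 -15; -2 0 1/2 -9/2; 0 0 0 1]
T6·…·T1 = [-1 0 0 -8; 0 -3 0 -12; -2 0 1/2 -5/2; 0 0 0 1]
det M = 3/2; M⁻¹ = [-1 0 0 -8; 0 -1/3 0 -4; -4 0 2 -27; 0 0 0 1]
M⁻¹ · (-5, -69/4, 4)ᵀ = (-3, 7/4, 1)ᵀ

p = (-3, 7/4, 1)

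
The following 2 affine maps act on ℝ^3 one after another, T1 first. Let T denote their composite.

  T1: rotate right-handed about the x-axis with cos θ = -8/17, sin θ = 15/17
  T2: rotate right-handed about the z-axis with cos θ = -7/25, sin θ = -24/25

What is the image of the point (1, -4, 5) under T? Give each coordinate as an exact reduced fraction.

T(p) = (-1151/425, -107/425, -100/17)

T1 rotate right-handed about the x-axis with cos θ = -8/17, sin θ = 15/17: (1, -4, 5) → (1, -43/17, -100/17)
T2 rotate right-handed about the z-axis with cos θ = -7/25, sin θ = -24/25: (1, -43/17, -100/17) → (-1151/425, -107/425, -100/17)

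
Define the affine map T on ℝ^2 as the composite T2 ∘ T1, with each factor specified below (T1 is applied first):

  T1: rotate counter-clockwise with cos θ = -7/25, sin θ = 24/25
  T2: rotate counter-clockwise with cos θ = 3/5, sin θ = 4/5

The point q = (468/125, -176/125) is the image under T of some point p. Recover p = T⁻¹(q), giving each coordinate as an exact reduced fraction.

p = (-4, 0)

T1 = [-7/25 -24/25 0; 24/25 -7/25 0; 0 0 1]
T2·T1 = [-117/125 -44/125 0; 44/125 -117/125 0; 0 0 1]
det M = 1; M⁻¹ = [-117/125 44/125 0; -44/125 -117/125 0; 0 0 1]
M⁻¹ · (468/125, -176/125)ᵀ = (-4, 0)ᵀ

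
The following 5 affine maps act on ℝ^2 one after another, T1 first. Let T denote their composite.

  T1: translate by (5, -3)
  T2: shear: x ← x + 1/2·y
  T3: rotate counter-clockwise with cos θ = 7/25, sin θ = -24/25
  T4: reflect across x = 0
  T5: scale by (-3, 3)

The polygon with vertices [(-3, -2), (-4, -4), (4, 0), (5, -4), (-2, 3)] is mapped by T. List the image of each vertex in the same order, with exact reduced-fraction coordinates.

T1 translate by (5, -3): (-3, -2) → (2, -5); (-4, -4) → (1, -7); (4, 0) → (9, -3); (5, -4) → (10, -7); (-2, 3) → (3, 0)
T2 shear: x ← x + 1/2·y: (2, -5) → (-1/2, -5); (1, -7) → (-5/2, -7); (9, -3) → (15/2, -3); (10, -7) → (13/2, -7); (3, 0) → (3, 0)
T3 rotate counter-clockwise with cos θ = 7/25, sin θ = -24/25: (-1/2, -5) → (-247/50, -23/25); (-5/2, -7) → (-371/50, 11/25); (15/2, -3) → (-39/50, -201/25); (13/2, -7) → (-49/10, -41/5); (3, 0) → (21/25, -72/25)
T4 reflect across x = 0: (-247/50, -23/25) → (247/50, -23/25); (-371/50, 11/25) → (371/50, 11/25); (-39/50, -201/25) → (39/50, -201/25); (-49/10, -41/5) → (49/10, -41/5); (21/25, -72/25) → (-21/25, -72/25)
T5 scale by (-3, 3): (247/50, -23/25) → (-741/50, -69/25); (371/50, 11/25) → (-1113/50, 33/25); (39/50, -201/25) → (-117/50, -603/25); (49/10, -41/5) → (-147/10, -123/5); (-21/25, -72/25) → (63/25, -216/25)

image vertices: (-741/50, -69/25), (-1113/50, 33/25), (-117/50, -603/25), (-147/10, -123/5), (63/25, -216/25)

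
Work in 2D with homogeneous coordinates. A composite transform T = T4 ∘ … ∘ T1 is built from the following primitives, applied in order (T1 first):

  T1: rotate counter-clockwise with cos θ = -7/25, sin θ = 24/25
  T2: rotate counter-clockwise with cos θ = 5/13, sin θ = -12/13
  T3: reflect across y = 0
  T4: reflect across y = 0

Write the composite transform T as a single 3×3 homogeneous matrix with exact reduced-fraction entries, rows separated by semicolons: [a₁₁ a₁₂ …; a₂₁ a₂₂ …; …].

T1 = [-7/25 -24/25 0; 24/25 -7/25 0; 0 0 1]
T2·T1 = [253/325 -204/325 0; 204/325 253/325 0; 0 0 1]
T3·…·T1 = [253/325 -204/325 0; -204/325 -253/325 0; 0 0 1]
T4·…·T1 = [253/325 -204/325 0; 204/325 253/325 0; 0 0 1]

T = [253/325 -204/325 0; 204/325 253/325 0; 0 0 1]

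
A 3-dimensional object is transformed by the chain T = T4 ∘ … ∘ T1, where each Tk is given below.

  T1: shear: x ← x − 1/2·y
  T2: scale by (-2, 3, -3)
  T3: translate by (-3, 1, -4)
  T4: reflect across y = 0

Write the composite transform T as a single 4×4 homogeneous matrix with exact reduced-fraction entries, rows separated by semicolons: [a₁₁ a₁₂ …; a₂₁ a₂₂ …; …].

T = [-2 1 0 -3; 0 -3 0 -1; 0 0 -3 -4; 0 0 0 1]

T1 = [1 -1/2 0 0; 0 1 0 0; 0 0 1 0; 0 0 0 1]
T2·T1 = [-2 1 0 0; 0 3 0 0; 0 0 -3 0; 0 0 0 1]
T3·…·T1 = [-2 1 0 -3; 0 3 0 1; 0 0 -3 -4; 0 0 0 1]
T4·…·T1 = [-2 1 0 -3; 0 -3 0 -1; 0 0 -3 -4; 0 0 0 1]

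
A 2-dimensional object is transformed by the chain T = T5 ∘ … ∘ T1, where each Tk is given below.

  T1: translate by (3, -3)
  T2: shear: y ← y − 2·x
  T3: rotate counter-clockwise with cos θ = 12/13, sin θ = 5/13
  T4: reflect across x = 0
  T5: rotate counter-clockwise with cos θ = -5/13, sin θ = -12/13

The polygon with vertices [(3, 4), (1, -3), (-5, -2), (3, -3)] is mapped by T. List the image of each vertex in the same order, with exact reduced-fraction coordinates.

image vertices: (-589/169, 2034/169), (-1186/169, 2156/169), (-359/169, -118/169), (-1422/169, 2874/169)

T1 translate by (3, -3): (3, 4) → (6, 1); (1, -3) → (4, -6); (-5, -2) → (-2, -5); (3, -3) → (6, -6)
T2 shear: y ← y − 2·x: (6, 1) → (6, -11); (4, -6) → (4, -14); (-2, -5) → (-2, -1); (6, -6) → (6, -18)
T3 rotate counter-clockwise with cos θ = 12/13, sin θ = 5/13: (6, -11) → (127/13, -102/13); (4, -14) → (118/13, -148/13); (-2, -1) → (-19/13, -22/13); (6, -18) → (162/13, -186/13)
T4 reflect across x = 0: (127/13, -102/13) → (-127/13, -102/13); (118/13, -148/13) → (-118/13, -148/13); (-19/13, -22/13) → (19/13, -22/13); (162/13, -186/13) → (-162/13, -186/13)
T5 rotate counter-clockwise with cos θ = -5/13, sin θ = -12/13: (-127/13, -102/13) → (-589/169, 2034/169); (-118/13, -148/13) → (-1186/169, 2156/169); (19/13, -22/13) → (-359/169, -118/169); (-162/13, -186/13) → (-1422/169, 2874/169)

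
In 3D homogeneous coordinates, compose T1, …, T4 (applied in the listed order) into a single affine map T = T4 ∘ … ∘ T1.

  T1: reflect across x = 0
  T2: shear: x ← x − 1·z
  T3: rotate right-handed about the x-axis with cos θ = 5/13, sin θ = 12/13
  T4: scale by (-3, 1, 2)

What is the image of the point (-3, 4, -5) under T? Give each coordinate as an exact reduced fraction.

T1 reflect across x = 0: (-3, 4, -5) → (3, 4, -5)
T2 shear: x ← x − 1·z: (3, 4, -5) → (8, 4, -5)
T3 rotate right-handed about the x-axis with cos θ = 5/13, sin θ = 12/13: (8, 4, -5) → (8, 80/13, 23/13)
T4 scale by (-3, 1, 2): (8, 80/13, 23/13) → (-24, 80/13, 46/13)

T(p) = (-24, 80/13, 46/13)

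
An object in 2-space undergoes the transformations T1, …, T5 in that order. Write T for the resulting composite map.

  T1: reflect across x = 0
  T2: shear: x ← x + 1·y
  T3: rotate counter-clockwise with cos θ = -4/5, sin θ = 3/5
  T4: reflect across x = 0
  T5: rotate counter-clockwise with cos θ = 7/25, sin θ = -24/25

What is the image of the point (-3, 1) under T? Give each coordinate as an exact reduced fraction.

T1 reflect across x = 0: (-3, 1) → (3, 1)
T2 shear: x ← x + 1·y: (3, 1) → (4, 1)
T3 rotate counter-clockwise with cos θ = -4/5, sin θ = 3/5: (4, 1) → (-19/5, 8/5)
T4 reflect across x = 0: (-19/5, 8/5) → (19/5, 8/5)
T5 rotate counter-clockwise with cos θ = 7/25, sin θ = -24/25: (19/5, 8/5) → (13/5, -16/5)

T(p) = (13/5, -16/5)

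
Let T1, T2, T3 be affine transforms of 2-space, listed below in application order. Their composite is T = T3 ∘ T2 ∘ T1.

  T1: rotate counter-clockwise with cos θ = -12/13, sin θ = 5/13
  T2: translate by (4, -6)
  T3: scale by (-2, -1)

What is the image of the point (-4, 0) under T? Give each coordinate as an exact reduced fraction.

T1 rotate counter-clockwise with cos θ = -12/13, sin θ = 5/13: (-4, 0) → (48/13, -20/13)
T2 translate by (4, -6): (48/13, -20/13) → (100/13, -98/13)
T3 scale by (-2, -1): (100/13, -98/13) → (-200/13, 98/13)

T(p) = (-200/13, 98/13)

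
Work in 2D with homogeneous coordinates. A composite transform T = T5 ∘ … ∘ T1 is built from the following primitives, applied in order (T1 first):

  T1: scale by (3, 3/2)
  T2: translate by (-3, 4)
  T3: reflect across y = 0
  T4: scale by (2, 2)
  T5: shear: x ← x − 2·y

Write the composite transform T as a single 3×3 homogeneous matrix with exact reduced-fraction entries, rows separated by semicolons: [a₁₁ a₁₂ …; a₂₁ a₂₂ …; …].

T1 = [3 0 0; 0 3/2 0; 0 0 1]
T2·T1 = [3 0 -3; 0 3/2 4; 0 0 1]
T3·…·T1 = [3 0 -3; 0 -3/2 -4; 0 0 1]
T4·…·T1 = [6 0 -6; 0 -3 -8; 0 0 1]
T5·…·T1 = [6 6 10; 0 -3 -8; 0 0 1]

T = [6 6 10; 0 -3 -8; 0 0 1]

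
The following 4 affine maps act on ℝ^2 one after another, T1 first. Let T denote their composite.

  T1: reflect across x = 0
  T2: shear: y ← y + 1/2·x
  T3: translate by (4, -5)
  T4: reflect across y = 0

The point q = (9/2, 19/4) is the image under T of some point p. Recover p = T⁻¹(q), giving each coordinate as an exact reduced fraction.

p = (-1/2, 0)

T1 = [-1 0 0; 0 1 0; 0 0 1]
T2·T1 = [-1 0 0; -1/2 1 0; 0 0 1]
T3·…·T1 = [-1 0 4; -1/2 1 -5; 0 0 1]
T4·…·T1 = [-1 0 4; 1/2 -1 5; 0 0 1]
det M = 1; M⁻¹ = [-1 0 4; -1/2 -1 7; 0 0 1]
M⁻¹ · (9/2, 19/4)ᵀ = (-1/2, 0)ᵀ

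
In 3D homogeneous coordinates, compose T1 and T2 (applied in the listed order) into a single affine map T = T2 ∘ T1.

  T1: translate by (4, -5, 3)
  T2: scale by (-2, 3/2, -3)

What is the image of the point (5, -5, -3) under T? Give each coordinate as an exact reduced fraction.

T(p) = (-18, -15, 0)

T1 translate by (4, -5, 3): (5, -5, -3) → (9, -10, 0)
T2 scale by (-2, 3/2, -3): (9, -10, 0) → (-18, -15, 0)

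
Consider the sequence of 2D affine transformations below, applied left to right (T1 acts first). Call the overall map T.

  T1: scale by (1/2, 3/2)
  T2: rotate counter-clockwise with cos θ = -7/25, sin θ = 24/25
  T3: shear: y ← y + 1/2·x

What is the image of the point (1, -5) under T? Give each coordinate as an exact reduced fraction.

T1 scale by (1/2, 3/2): (1, -5) → (1/2, -15/2)
T2 rotate counter-clockwise with cos θ = -7/25, sin θ = 24/25: (1/2, -15/2) → (353/50, 129/50)
T3 shear: y ← y + 1/2·x: (353/50, 129/50) → (353/50, 611/100)

T(p) = (353/50, 611/100)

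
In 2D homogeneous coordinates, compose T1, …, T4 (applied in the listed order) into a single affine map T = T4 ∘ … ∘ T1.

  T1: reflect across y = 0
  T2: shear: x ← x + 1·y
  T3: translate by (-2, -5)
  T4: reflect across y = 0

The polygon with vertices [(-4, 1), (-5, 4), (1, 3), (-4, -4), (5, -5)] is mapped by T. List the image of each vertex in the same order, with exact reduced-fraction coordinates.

T1 reflect across y = 0: (-4, 1) → (-4, -1); (-5, 4) → (-5, -4); (1, 3) → (1, -3); (-4, -4) → (-4, 4); (5, -5) → (5, 5)
T2 shear: x ← x + 1·y: (-4, -1) → (-5, -1); (-5, -4) → (-9, -4); (1, -3) → (-2, -3); (-4, 4) → (0, 4); (5, 5) → (10, 5)
T3 translate by (-2, -5): (-5, -1) → (-7, -6); (-9, -4) → (-11, -9); (-2, -3) → (-4, -8); (0, 4) → (-2, -1); (10, 5) → (8, 0)
T4 reflect across y = 0: (-7, -6) → (-7, 6); (-11, -9) → (-11, 9); (-4, -8) → (-4, 8); (-2, -1) → (-2, 1); (8, 0) → (8, 0)

image vertices: (-7, 6), (-11, 9), (-4, 8), (-2, 1), (8, 0)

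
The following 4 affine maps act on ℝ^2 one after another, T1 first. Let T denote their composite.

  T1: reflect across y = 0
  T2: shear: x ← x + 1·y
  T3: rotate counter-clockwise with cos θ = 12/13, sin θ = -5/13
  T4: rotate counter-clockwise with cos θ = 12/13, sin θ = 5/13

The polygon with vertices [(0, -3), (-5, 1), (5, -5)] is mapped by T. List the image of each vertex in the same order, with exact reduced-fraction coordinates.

image vertices: (3, 3), (-6, -1), (10, 5)

T1 reflect across y = 0: (0, -3) → (0, 3); (-5, 1) → (-5, -1); (5, -5) → (5, 5)
T2 shear: x ← x + 1·y: (0, 3) → (3, 3); (-5, -1) → (-6, -1); (5, 5) → (10, 5)
T3 rotate counter-clockwise with cos θ = 12/13, sin θ = -5/13: (3, 3) → (51/13, 21/13); (-6, -1) → (-77/13, 18/13); (10, 5) → (145/13, 10/13)
T4 rotate counter-clockwise with cos θ = 12/13, sin θ = 5/13: (51/13, 21/13) → (3, 3); (-77/13, 18/13) → (-6, -1); (145/13, 10/13) → (10, 5)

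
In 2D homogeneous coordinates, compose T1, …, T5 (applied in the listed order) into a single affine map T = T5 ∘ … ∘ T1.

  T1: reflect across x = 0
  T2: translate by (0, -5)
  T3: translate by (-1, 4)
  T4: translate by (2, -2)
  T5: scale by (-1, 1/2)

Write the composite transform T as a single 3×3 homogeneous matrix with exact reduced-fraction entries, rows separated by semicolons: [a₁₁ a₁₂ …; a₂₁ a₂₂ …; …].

T = [1 0 -1; 0 1/2 -3/2; 0 0 1]

T1 = [-1 0 0; 0 1 0; 0 0 1]
T2·T1 = [-1 0 0; 0 1 -5; 0 0 1]
T3·…·T1 = [-1 0 -1; 0 1 -1; 0 0 1]
T4·…·T1 = [-1 0 1; 0 1 -3; 0 0 1]
T5·…·T1 = [1 0 -1; 0 1/2 -3/2; 0 0 1]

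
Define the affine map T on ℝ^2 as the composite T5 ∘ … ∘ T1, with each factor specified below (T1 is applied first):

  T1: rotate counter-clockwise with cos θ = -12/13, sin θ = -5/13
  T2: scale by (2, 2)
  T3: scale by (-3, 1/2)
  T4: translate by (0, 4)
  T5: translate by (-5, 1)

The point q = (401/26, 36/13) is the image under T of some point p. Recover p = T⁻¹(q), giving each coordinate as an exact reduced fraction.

T1 = [-12/13 5/13 0; -5/13 -12/13 0; 0 0 1]
T2·T1 = [-24/13 10/13 0; -10/13 -24/13 0; 0 0 1]
T3·…·T1 = [72/13 -30/13 0; -5/13 -12/13 0; 0 0 1]
T4·…·T1 = [72/13 -30/13 0; -5/13 -12/13 4; 0 0 1]
T5·…·T1 = [72/13 -30/13 -5; -5/13 -12/13 5; 0 0 1]
det M = -6; M⁻¹ = [2/13 -5/13 35/13; -5/78 -12/13 335/78; 0 0 1]
M⁻¹ · (401/26, 36/13)ᵀ = (4, 3/4)ᵀ

p = (4, 3/4)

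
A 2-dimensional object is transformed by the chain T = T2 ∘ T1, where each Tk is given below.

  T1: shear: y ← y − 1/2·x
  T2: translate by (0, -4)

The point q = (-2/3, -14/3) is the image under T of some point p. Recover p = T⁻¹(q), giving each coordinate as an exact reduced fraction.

p = (-2/3, -1)

T1 = [1 0 0; -1/2 1 0; 0 0 1]
T2·T1 = [1 0 0; -1/2 1 -4; 0 0 1]
det M = 1; M⁻¹ = [1 0 0; 1/2 1 4; 0 0 1]
M⁻¹ · (-2/3, -14/3)ᵀ = (-2/3, -1)ᵀ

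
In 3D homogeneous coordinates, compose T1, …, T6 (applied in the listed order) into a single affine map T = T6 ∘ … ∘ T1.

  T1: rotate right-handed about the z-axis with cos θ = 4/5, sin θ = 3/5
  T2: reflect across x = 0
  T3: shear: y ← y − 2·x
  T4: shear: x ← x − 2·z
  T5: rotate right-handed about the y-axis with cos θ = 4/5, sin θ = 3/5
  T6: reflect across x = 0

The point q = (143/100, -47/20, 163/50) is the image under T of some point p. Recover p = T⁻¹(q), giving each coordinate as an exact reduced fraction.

p = (-5/4, -1, 7/4)

T1 = [4/5 -3/5 0 0; 3/5 4/5 0 0; 0 0 1 0; 0 0 0 1]
T2·T1 = [-4/5 3/5 0 0; 3/5 4/5 0 0; 0 0 1 0; 0 0 0 1]
T3·…·T1 = [-4/5 3/5 0 0; 11/5 -2/5 0 0; 0 0 1 0; 0 0 0 1]
T4·…·T1 = [-4/5 3/5 -2 0; 11/5 -2/5 0 0; 0 0 1 0; 0 0 0 1]
T5·…·T1 = [-16/25 12/25 -1 0; 11/5 -2/5 0 0; 12/25 -9/25 2 0; 0 0 0 1]
T6·…·T1 = [16/25 -12/25 1 0; 11/5 -2/5 0 0; 12/25 -9/25 2 0; 0 0 0 1]
det M = 1; M⁻¹ = [-4/5 3/5 2/5 0; -22/5 4/5 11/5 0; -3/5 0 4/5 0; 0 0 0 1]
M⁻¹ · (143/100, -47/20, 163/50)ᵀ = (-5/4, -1, 7/4)ᵀ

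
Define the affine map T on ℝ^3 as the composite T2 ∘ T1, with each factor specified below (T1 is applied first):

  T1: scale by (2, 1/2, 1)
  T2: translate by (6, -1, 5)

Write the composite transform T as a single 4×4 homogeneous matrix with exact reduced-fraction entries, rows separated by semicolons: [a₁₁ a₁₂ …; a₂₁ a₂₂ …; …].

T = [2 0 0 6; 0 1/2 0 -1; 0 0 1 5; 0 0 0 1]

T1 = [2 0 0 0; 0 1/2 0 0; 0 0 1 0; 0 0 0 1]
T2·T1 = [2 0 0 6; 0 1/2 0 -1; 0 0 1 5; 0 0 0 1]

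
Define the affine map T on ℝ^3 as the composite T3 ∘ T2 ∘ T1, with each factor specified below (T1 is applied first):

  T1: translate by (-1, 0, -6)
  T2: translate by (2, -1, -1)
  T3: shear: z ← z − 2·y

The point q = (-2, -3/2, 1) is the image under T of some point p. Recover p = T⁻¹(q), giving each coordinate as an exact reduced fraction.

p = (-3, -1/2, 5)

T1 = [1 0 0 -1; 0 1 0 0; 0 0 1 -6; 0 0 0 1]
T2·T1 = [1 0 0 1; 0 1 0 -1; 0 0 1 -7; 0 0 0 1]
T3·…·T1 = [1 0 0 1; 0 1 0 -1; 0 -2 1 -5; 0 0 0 1]
det M = 1; M⁻¹ = [1 0 0 -1; 0 1 0 1; 0 2 1 7; 0 0 0 1]
M⁻¹ · (-2, -3/2, 1)ᵀ = (-3, -1/2, 5)ᵀ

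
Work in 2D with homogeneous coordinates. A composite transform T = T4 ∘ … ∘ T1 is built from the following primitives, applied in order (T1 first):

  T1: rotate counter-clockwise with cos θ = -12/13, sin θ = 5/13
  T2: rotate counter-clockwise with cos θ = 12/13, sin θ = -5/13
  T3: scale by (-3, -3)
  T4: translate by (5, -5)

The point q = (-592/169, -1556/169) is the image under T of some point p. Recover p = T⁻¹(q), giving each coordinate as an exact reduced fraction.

p = (-1, -3)

T1 = [-12/13 -5/13 0; 5/13 -12/13 0; 0 0 1]
T2·T1 = [-119/169 -120/169 0; 120/169 -119/169 0; 0 0 1]
T3·…·T1 = [357/169 360/169 0; -360/169 357/169 0; 0 0 1]
T4·…·T1 = [357/169 360/169 5; -360/169 357/169 -5; 0 0 1]
det M = 9; M⁻¹ = [119/507 -40/169 -1195/507; 40/169 119/507 -5/507; 0 0 1]
M⁻¹ · (-592/169, -1556/169)ᵀ = (-1, -3)ᵀ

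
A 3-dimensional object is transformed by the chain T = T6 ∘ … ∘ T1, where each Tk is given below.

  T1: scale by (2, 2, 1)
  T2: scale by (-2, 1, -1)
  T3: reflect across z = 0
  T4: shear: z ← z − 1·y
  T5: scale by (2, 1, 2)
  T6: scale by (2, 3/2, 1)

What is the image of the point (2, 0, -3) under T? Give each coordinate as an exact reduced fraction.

T(p) = (-32, 0, -6)

T1 scale by (2, 2, 1): (2, 0, -3) → (4, 0, -3)
T2 scale by (-2, 1, -1): (4, 0, -3) → (-8, 0, 3)
T3 reflect across z = 0: (-8, 0, 3) → (-8, 0, -3)
T4 shear: z ← z − 1·y: (-8, 0, -3) → (-8, 0, -3)
T5 scale by (2, 1, 2): (-8, 0, -3) → (-16, 0, -6)
T6 scale by (2, 3/2, 1): (-16, 0, -6) → (-32, 0, -6)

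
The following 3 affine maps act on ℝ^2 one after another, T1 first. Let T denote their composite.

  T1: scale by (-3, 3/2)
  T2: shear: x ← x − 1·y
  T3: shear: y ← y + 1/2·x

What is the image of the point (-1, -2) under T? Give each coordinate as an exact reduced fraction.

T(p) = (6, 0)

T1 scale by (-3, 3/2): (-1, -2) → (3, -3)
T2 shear: x ← x − 1·y: (3, -3) → (6, -3)
T3 shear: y ← y + 1/2·x: (6, -3) → (6, 0)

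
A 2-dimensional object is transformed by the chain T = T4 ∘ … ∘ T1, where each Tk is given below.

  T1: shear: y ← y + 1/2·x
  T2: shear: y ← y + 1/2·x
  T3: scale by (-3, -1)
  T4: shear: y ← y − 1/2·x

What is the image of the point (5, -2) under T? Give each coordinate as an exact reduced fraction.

T1 shear: y ← y + 1/2·x: (5, -2) → (5, 1/2)
T2 shear: y ← y + 1/2·x: (5, 1/2) → (5, 3)
T3 scale by (-3, -1): (5, 3) → (-15, -3)
T4 shear: y ← y − 1/2·x: (-15, -3) → (-15, 9/2)

T(p) = (-15, 9/2)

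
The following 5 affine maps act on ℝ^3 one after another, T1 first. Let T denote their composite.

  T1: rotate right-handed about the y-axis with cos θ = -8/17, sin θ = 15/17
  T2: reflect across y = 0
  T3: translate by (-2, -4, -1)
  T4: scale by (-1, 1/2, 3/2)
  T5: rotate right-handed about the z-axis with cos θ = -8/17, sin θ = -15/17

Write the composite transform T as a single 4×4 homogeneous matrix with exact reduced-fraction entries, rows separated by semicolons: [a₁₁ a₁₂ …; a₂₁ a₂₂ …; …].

T1 = [-8/17 0 15/17 0; 0 1 0 0; -15/17 0 -8/17 0; 0 0 0 1]
T2·T1 = [-8/17 0 15/17 0; 0 -1 0 0; -15/17 0 -8/17 0; 0 0 0 1]
T3·…·T1 = [-8/17 0 15/17 -2; 0 -1 0 -4; -15/17 0 -8/17 -1; 0 0 0 1]
T4·…·T1 = [8/17 0 -15/17 2; 0 -1/2 0 -2; -45/34 0 -12/17 -3/2; 0 0 0 1]
T5·…·T1 = [-64/289 -15/34 120/289 -46/17; -120/289 4/17 225/289 -14/17; -45/34 0 -12/17 -3/2; 0 0 0 1]

T = [-64/289 -15/34 120/289 -46/17; -120/289 4/17 225/289 -14/17; -45/34 0 -12/17 -3/2; 0 0 0 1]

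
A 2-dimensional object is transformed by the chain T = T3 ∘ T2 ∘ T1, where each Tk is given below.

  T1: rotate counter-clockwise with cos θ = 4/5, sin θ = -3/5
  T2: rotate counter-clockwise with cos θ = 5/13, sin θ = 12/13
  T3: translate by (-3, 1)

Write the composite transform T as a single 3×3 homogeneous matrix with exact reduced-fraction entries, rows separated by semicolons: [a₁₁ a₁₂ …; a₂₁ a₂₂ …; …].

T1 = [4/5 3/5 0; -3/5 4/5 0; 0 0 1]
T2·T1 = [56/65 -33/65 0; 33/65 56/65 0; 0 0 1]
T3·…·T1 = [56/65 -33/65 -3; 33/65 56/65 1; 0 0 1]

T = [56/65 -33/65 -3; 33/65 56/65 1; 0 0 1]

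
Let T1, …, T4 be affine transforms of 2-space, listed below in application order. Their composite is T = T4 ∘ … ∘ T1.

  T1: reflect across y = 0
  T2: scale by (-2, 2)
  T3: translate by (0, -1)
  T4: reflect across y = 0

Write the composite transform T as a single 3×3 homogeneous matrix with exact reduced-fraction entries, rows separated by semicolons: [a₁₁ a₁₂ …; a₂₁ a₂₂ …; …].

T = [-2 0 0; 0 2 1; 0 0 1]

T1 = [1 0 0; 0 -1 0; 0 0 1]
T2·T1 = [-2 0 0; 0 -2 0; 0 0 1]
T3·…·T1 = [-2 0 0; 0 -2 -1; 0 0 1]
T4·…·T1 = [-2 0 0; 0 2 1; 0 0 1]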